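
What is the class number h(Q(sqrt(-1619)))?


K = Q(sqrt(-1619)). d mod 4 = 1, so D = disc(K) = d = -1619
h(K) equals the number of primitive reduced positive-definite forms (a, b, c) = a*x^2 + b*x*y + c*y^2 with b^2 - 4ac = D,
where reduced means |b| <= a <= c, with b >= 0 whenever |b| = a or a = c, and primitive means gcd(a, b, c) = 1.
Reduced forces 3a^2 <= |D| = 1619, so 1 <= a <= 23; b must have the parity of D, and c = (b^2 - D)/(4a) must be an integer >= a.
Enumerate a = 1..23, b in [-a, a]:
  a=1: (1, 1, 405)  [1]
  a=2: none
  a=3: (3, -1, 135), (3, 1, 135)  [2]
  a=4: none
  a=5: (5, -1, 81), (5, 1, 81)  [2]
  a=6..8: none
  a=9: (9, -1, 45), (9, 1, 45)  [2]
  a=10: none
  a=11: (11, -3, 37), (11, 3, 37)  [2]
  a=12..14: none
  a=15: (15, -11, 29), (15, -1, 27), (15, 1, 27), (15, 11, 29)  [4]
  a=16: none
  a=17: (17, -9, 25), (17, 9, 25)  [2]
  a=18..23: none
Total reduced forms: 1 + 2 + 2 + 2 + 2 + 4 + 2 = 15
h = 15

15


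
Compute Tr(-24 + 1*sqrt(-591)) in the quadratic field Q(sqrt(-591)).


Tr(a + b*sqrt(d)) = (a + b*sqrt(d)) + (a - b*sqrt(d)) = 2a
= 2 * (-24)
= -48

-48


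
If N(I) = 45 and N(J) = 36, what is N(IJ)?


N(IJ) = N(I) * N(J)
= 45 * 36
= 1620

1620


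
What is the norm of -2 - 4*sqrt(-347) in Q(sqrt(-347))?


N(a + b*sqrt(d)) = a^2 - d*b^2
= (-2)^2 - (-347)*(-4)^2
= 4 + 5552
= 5556

5556


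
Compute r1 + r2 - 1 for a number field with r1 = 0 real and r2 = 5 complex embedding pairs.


By Dirichlet's unit theorem:
rank = r1 + r2 - 1
= 0 + 5 - 1
= 4

4


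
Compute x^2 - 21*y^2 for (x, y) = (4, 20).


x^2 - d*y^2
= 4^2 - 21*20^2
= 16 - 8400
= -8384

-8384


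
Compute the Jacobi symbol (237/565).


Compute (237/565) via quadratic reciprocity:
  reciprocity: (237/565) -> +(565/237)
  reduce: (91/237)
  reciprocity: (91/237) -> +(237/91)
  reduce: (55/91)
  reciprocity: (55/91) -> -(91/55)
  reduce: (36/55)
  pull out 2: (2/55) = +1  (since 55 mod 8 = 7)
  pull out 2: (2/55) = +1  (since 55 mod 8 = 7)
  reciprocity: (9/55) -> +(55/9)
  reduce: (1/9)
  (1/9) = 1
Product of signs = -1

-1


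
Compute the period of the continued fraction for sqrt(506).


Run the CF algorithm for sqrt(506).
a_0 = floor(sqrt(506)) = 22; set m_0=0, q_0=1.
Recurrence: m' = q*a - m,  q' = (d - m'^2)/q,  a' = floor((a_0 + m')/q').
  step 1: m=22, q=22, a=2
  step 2: m=22, q=1, a=44
a_2 = 2*a_0 = 44, so the period closes here.
sqrt(506) = [22; 2, 44]
Period length = 2

2


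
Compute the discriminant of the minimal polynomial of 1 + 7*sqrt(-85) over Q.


The element 1 + 7*sqrt(-85) has minimal polynomial:
x^2 - 2*x + 4166
Discriminant = (-2)^2 - 4*(4166)
= 4 - 16664
= -16660

-16660


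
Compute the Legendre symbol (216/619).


p = 619 is prime, so compute (216/619) with the reciprocity algorithm (Jacobi-symbol steps: pull out 2s via (2/n), flip via reciprocity, reduce):
  pull out 2: (2/619) = -1  (since 619 mod 8 = 3)
  pull out 2: (2/619) = -1  (since 619 mod 8 = 3)
  pull out 2: (2/619) = -1  (since 619 mod 8 = 3)
  reciprocity: (27/619) -> -(619/27)
  reduce: (25/27)
  reciprocity: (25/27) -> +(27/25)
  reduce: (2/25)
  pull out 2: (2/25) = +1  (since 25 mod 8 = 1)
  (1/25) = 1
Product of signs = 1
(216/619) = 1

1


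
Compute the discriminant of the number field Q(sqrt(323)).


For K = Q(sqrt(d)) with d squarefree: disc(K) = d if d = 1 mod 4, and disc(K) = 4d if d = 2 or 3 mod 4.
Here d = 323, and d mod 4 = 3.
d = 3 mod 4, not 1 (O_K = Z[sqrt(d)]), so disc(K) = 4d = 4 * (323) = 1292

1292


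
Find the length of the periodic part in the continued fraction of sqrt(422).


Run the CF algorithm for sqrt(422).
a_0 = floor(sqrt(422)) = 20; set m_0=0, q_0=1.
Recurrence: m' = q*a - m,  q' = (d - m'^2)/q,  a' = floor((a_0 + m')/q').
  step 1: m=20, q=22, a=1
  step 2: m=2, q=19, a=1
  step 3: m=17, q=7, a=5
  step 4: m=18, q=14, a=2
  step 5: m=10, q=23, a=1
  step 6: m=13, q=11, a=3
  step 7: m=20, q=2, a=20
  step 8: m=20, q=11, a=3
  step 9: m=13, q=23, a=1
  step 10: m=10, q=14, a=2
  step 11: m=18, q=7, a=5
  step 12: m=17, q=19, a=1
  step 13: m=2, q=22, a=1
  step 14: m=20, q=1, a=40
a_14 = 2*a_0 = 40, so the period closes here.
sqrt(422) = [20; 1, 1, 5, 2, 1, 3, 20, 3, 1, 2, 5, 1, 1, 40]
Period length = 14

14


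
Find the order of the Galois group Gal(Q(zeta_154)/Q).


|Gal(Q(zeta_154)/Q)| = phi(154)
= 60

60


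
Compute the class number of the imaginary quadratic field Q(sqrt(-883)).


K = Q(sqrt(-883)). d mod 4 = 1, so D = disc(K) = d = -883
h(K) equals the number of primitive reduced positive-definite forms (a, b, c) = a*x^2 + b*x*y + c*y^2 with b^2 - 4ac = D,
where reduced means |b| <= a <= c, with b >= 0 whenever |b| = a or a = c, and primitive means gcd(a, b, c) = 1.
Reduced forces 3a^2 <= |D| = 883, so 1 <= a <= 17; b must have the parity of D, and c = (b^2 - D)/(4a) must be an integer >= a.
Enumerate a = 1..17, b in [-a, a]:
  a=1: (1, 1, 221)  [1]
  a=2..12: none
  a=13: (13, -1, 17), (13, 1, 17)  [2]
  a=14..17: none
Total reduced forms: 1 + 2 = 3
h = 3

3


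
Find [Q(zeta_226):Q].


The degree equals Euler's totient phi(226).
226 = 2 * 113
phi(226) = 112

112


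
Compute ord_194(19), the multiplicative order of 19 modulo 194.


We want ord_194(19), the smallest k >= 1 with 19^k = 1 mod 194.
n = 194 = 2 * 97, phi(194) = 96; the order divides phi(n).
Divisors of 96: 1, 2, 3, 4, 6, 8, 12, 16, 24, 32, 48, 96
Repeated squaring mod 194: 19^1 = 19, 19^2 = 167, 19^4 = 147, 19^8 = 75, 19^16 = 193, 19^32 = 1, 19^64 = 1
Test divisors in increasing order:
  k=1: 19^1 = 19 mod 194
  k=2: 19^2 = 167 mod 194
  k=3: 19^3 = 167 * 19 = 69 mod 194
  k=4: 19^4 = 147 mod 194
  k=6: 19^6 = 147 * 167 = 105 mod 194
  k=8: 19^8 = 75 mod 194
  k=12: 19^12 = 75 * 147 = 161 mod 194
  k=16: 19^16 = 193 mod 194
  k=24: 19^24 = 193 * 75 = 119 mod 194
  k=32: 19^32 = 1 mod 194  <- first divisor giving 1
Order = 32

32


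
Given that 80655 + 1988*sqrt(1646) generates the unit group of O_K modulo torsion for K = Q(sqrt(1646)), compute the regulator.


epsilon = 80655 + 1988*sqrt(1646)
= 161310.0000
R = ln(161310.0000)
= 11.9911

11.9911


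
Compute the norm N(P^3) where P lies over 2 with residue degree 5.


N(P^a) = p^(a*f)
= 2^(3*5)
= 2^15
= 32768

32768


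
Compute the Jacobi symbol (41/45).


Compute (41/45) via quadratic reciprocity:
  reciprocity: (41/45) -> +(45/41)
  reduce: (4/41)
  pull out 2: (2/41) = +1  (since 41 mod 8 = 1)
  pull out 2: (2/41) = +1  (since 41 mod 8 = 1)
  (1/41) = 1
Product of signs = 1

1


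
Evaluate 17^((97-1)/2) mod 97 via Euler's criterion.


p = 97 is prime and the exponent is (p-1)/2 = 48, so by Euler's criterion 17^48 = (17/97) = +1 or -1 mod 97.
Compute by square-and-multiply:
  48 = 32 + 16 (binary 110000)
  Repeated squaring mod 97: 17^1 = 17, 17^2 = 95, 17^4 = 4, 17^8 = 16, 17^16 = 62, 17^32 = 61
  17^48 = 17^32 * 17^16 = 61 * 62 mod 97
    61 * 62 = 3782 = 96 mod 97
  17^48 = 96 mod 97
Result 96 = p - 1 = -1 mod 97: 17 is a quadratic non-residue mod 97. As a residue in [0, p-1] the value is 96.
17^48 mod 97 = 96

96


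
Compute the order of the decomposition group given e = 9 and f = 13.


|D_P| = e * f
= 9 * 13
= 117

117


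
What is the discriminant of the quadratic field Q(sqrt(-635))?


For K = Q(sqrt(d)) with d squarefree: disc(K) = d if d = 1 mod 4, and disc(K) = 4d if d = 2 or 3 mod 4.
Here d = -635, and d mod 4 = 1.
d = 1 mod 4 (O_K = Z[(1+sqrt(d))/2]), so disc(K) = d = -635

-635


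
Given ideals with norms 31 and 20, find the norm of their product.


N(IJ) = N(I) * N(J)
= 31 * 20
= 620

620


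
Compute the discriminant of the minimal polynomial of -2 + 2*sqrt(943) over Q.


The element -2 + 2*sqrt(943) has minimal polynomial:
x^2 + 4*x - 3768
Discriminant = (4)^2 - 4*(-3768)
= 16 + 15072
= 15088

15088


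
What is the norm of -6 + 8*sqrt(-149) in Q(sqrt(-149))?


N(a + b*sqrt(d)) = a^2 - d*b^2
= (-6)^2 - (-149)*(8)^2
= 36 + 9536
= 9572

9572


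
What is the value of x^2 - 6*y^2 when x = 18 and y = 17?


x^2 - d*y^2
= 18^2 - 6*17^2
= 324 - 1734
= -1410

-1410


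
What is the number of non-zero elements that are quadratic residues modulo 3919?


For prime p, the number of non-zero quadratic residues is (p-1)/2.
= (3919-1)/2
= 1959

1959


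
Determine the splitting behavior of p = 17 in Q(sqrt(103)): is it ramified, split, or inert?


K = Q(sqrt(103)). Since d mod 4 = 3, disc(K) = 412.
Check p | disc: 412 mod 17 = 4.
p does not divide disc. Compute Legendre symbol (d/p):
1^((17-1)/2) mod 17 = 1
(d/p) = 1, so p splits: (p) = P*P' with e=1, f=1, g=2.
Therefore p is split.

split


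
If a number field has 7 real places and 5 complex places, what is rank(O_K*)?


By Dirichlet's unit theorem:
rank = r1 + r2 - 1
= 7 + 5 - 1
= 11

11


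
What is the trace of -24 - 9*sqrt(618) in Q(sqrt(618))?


Tr(a + b*sqrt(d)) = (a + b*sqrt(d)) + (a - b*sqrt(d)) = 2a
= 2 * (-24)
= -48

-48


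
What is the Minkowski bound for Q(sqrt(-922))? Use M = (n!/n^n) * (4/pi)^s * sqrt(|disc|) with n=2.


d = -922, d mod 4 = 2, so disc(K) = 4d = -3688; |disc(K)| = 3688
Imaginary quadratic field, so n = 2, s = r2 = 1, r1 = 0
M = (n!/n^n) * (4/pi)^s * sqrt(|disc(K)|) = (2!/2^2) * (4/pi)^1 * sqrt(3688)
= 0.5 * 1.273240 * 60.728906
= 38.6612

38.6612


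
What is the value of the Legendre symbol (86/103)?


p = 103 is prime, so compute (86/103) with the reciprocity algorithm (Jacobi-symbol steps: pull out 2s via (2/n), flip via reciprocity, reduce):
  pull out 2: (2/103) = +1  (since 103 mod 8 = 7)
  reciprocity: (43/103) -> -(103/43)
  reduce: (17/43)
  reciprocity: (17/43) -> +(43/17)
  reduce: (9/17)
  reciprocity: (9/17) -> +(17/9)
  reduce: (8/9)
  pull out 2: (2/9) = +1  (since 9 mod 8 = 1)
  pull out 2: (2/9) = +1  (since 9 mod 8 = 1)
  pull out 2: (2/9) = +1  (since 9 mod 8 = 1)
  (1/9) = 1
Product of signs = -1
(86/103) = -1

-1


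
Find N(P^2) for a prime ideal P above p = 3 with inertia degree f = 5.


N(P^a) = p^(a*f)
= 3^(2*5)
= 3^10
= 59049

59049


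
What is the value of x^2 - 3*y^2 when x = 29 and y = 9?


x^2 - d*y^2
= 29^2 - 3*9^2
= 841 - 243
= 598

598


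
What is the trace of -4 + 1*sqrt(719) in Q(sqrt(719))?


Tr(a + b*sqrt(d)) = (a + b*sqrt(d)) + (a - b*sqrt(d)) = 2a
= 2 * (-4)
= -8

-8


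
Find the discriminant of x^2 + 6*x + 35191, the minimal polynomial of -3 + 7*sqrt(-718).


The element -3 + 7*sqrt(-718) has minimal polynomial:
x^2 + 6*x + 35191
Discriminant = (6)^2 - 4*(35191)
= 36 - 140764
= -140728

-140728


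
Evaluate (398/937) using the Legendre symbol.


p = 937 is prime, so compute (398/937) with the reciprocity algorithm (Jacobi-symbol steps: pull out 2s via (2/n), flip via reciprocity, reduce):
  pull out 2: (2/937) = +1  (since 937 mod 8 = 1)
  reciprocity: (199/937) -> +(937/199)
  reduce: (141/199)
  reciprocity: (141/199) -> +(199/141)
  reduce: (58/141)
  pull out 2: (2/141) = -1  (since 141 mod 8 = 5)
  reciprocity: (29/141) -> +(141/29)
  reduce: (25/29)
  reciprocity: (25/29) -> +(29/25)
  reduce: (4/25)
  pull out 2: (2/25) = +1  (since 25 mod 8 = 1)
  pull out 2: (2/25) = +1  (since 25 mod 8 = 1)
  (1/25) = 1
Product of signs = -1
(398/937) = -1

-1


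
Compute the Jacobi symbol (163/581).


Compute (163/581) via quadratic reciprocity:
  reciprocity: (163/581) -> +(581/163)
  reduce: (92/163)
  pull out 2: (2/163) = -1  (since 163 mod 8 = 3)
  pull out 2: (2/163) = -1  (since 163 mod 8 = 3)
  reciprocity: (23/163) -> -(163/23)
  reduce: (2/23)
  pull out 2: (2/23) = +1  (since 23 mod 8 = 7)
  (1/23) = 1
Product of signs = -1

-1


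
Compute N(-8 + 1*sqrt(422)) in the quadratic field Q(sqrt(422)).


N(a + b*sqrt(d)) = a^2 - d*b^2
= (-8)^2 - (422)*(1)^2
= 64 - 422
= -358

-358


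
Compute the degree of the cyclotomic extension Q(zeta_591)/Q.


The degree equals Euler's totient phi(591).
591 = 3 * 197
phi(591) = 392

392


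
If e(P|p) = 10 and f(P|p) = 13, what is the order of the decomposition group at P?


|D_P| = e * f
= 10 * 13
= 130

130


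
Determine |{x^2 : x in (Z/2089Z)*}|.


For prime p, the number of non-zero quadratic residues is (p-1)/2.
= (2089-1)/2
= 1044

1044


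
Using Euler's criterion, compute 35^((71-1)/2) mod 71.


p = 71 is prime and the exponent is (p-1)/2 = 35, so by Euler's criterion 35^35 = (35/71) = +1 or -1 mod 71.
Compute by square-and-multiply:
  35 = 32 + 2 + 1 (binary 100011)
  Repeated squaring mod 71: 35^1 = 35, 35^2 = 18, 35^4 = 40, 35^8 = 38, 35^16 = 24, 35^32 = 8
  35^35 = 35^32 * 35^2 * 35^1 = 8 * 18 * 35 mod 71
    8 * 18 = 144 = 2 mod 71
    2 * 35 = 70 = 70 mod 71
  35^35 = 70 mod 71
Result 70 = p - 1 = -1 mod 71: 35 is a quadratic non-residue mod 71. As a residue in [0, p-1] the value is 70.
35^35 mod 71 = 70

70


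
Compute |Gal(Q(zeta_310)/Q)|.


|Gal(Q(zeta_310)/Q)| = phi(310)
= 120

120


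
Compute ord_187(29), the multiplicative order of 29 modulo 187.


We want ord_187(29), the smallest k >= 1 with 29^k = 1 mod 187.
n = 187 = 11 * 17, phi(187) = 160; the order divides phi(n).
Divisors of 160: 1, 2, 4, 5, 8, 10, 16, 20, 32, 40, 80, 160
Repeated squaring mod 187: 29^1 = 29, 29^2 = 93, 29^4 = 47, 29^8 = 152, 29^16 = 103, 29^32 = 137, 29^64 = 69, 29^128 = 86
Test divisors in increasing order:
  k=1: 29^1 = 29 mod 187
  k=2: 29^2 = 93 mod 187
  k=4: 29^4 = 47 mod 187
  k=5: 29^5 = 47 * 29 = 54 mod 187
  k=8: 29^8 = 152 mod 187
  k=10: 29^10 = 152 * 93 = 111 mod 187
  k=16: 29^16 = 103 mod 187
  k=20: 29^20 = 103 * 47 = 166 mod 187
  k=32: 29^32 = 137 mod 187
  k=40: 29^40 = 137 * 152 = 67 mod 187
  k=80: 29^80 = 69 * 103 = 1 mod 187  <- first divisor giving 1
Order = 80

80


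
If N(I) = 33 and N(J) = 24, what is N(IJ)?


N(IJ) = N(I) * N(J)
= 33 * 24
= 792

792


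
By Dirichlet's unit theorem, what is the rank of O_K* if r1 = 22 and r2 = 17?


By Dirichlet's unit theorem:
rank = r1 + r2 - 1
= 22 + 17 - 1
= 38

38


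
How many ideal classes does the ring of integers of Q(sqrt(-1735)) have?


K = Q(sqrt(-1735)). d mod 4 = 1, so D = disc(K) = d = -1735
h(K) equals the number of primitive reduced positive-definite forms (a, b, c) = a*x^2 + b*x*y + c*y^2 with b^2 - 4ac = D,
where reduced means |b| <= a <= c, with b >= 0 whenever |b| = a or a = c, and primitive means gcd(a, b, c) = 1.
Reduced forces 3a^2 <= |D| = 1735, so 1 <= a <= 24; b must have the parity of D, and c = (b^2 - D)/(4a) must be an integer >= a.
Enumerate a = 1..24, b in [-a, a]:
  a=1: (1, 1, 434)  [1]
  a=2: (2, -1, 217), (2, 1, 217)  [2]
  a=3: none
  a=4: (4, -3, 109), (4, 3, 109)  [2]
  a=5: (5, 5, 88)  [1]
  a=6: none
  a=7: (7, -1, 62), (7, 1, 62)  [2]
  a=8: (8, -5, 55), (8, 5, 55)  [2]
  a=9: none
  a=10: (10, -5, 44), (10, 5, 44)  [2]
  a=11: (11, -5, 40), (11, 5, 40)  [2]
  a=12..13: none
  a=14: (14, -13, 34), (14, -1, 31), (14, 1, 31), (14, 13, 34)  [4]
  a=15: none
  a=16: (16, -11, 29), (16, 11, 29)  [2]
  a=17: (17, -13, 28), (17, 13, 28)  [2]
  a=18..19: none
  a=20: (20, -5, 22), (20, 5, 22)  [2]
  a=21: none
  a=22: (22, -17, 23), (22, 17, 23)  [2]
  a=23..24: none
Total reduced forms: 1 + 2 + 2 + 1 + 2 + 2 + 2 + 2 + 4 + 2 + 2 + 2 + 2 = 26
h = 26

26


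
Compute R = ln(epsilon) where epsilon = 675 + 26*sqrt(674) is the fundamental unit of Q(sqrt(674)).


epsilon = 675 + 26*sqrt(674)
= 1349.9993
R = ln(1349.9993)
= 7.2079

7.2079


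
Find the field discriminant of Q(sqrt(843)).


For K = Q(sqrt(d)) with d squarefree: disc(K) = d if d = 1 mod 4, and disc(K) = 4d if d = 2 or 3 mod 4.
Here d = 843, and d mod 4 = 3.
d = 3 mod 4, not 1 (O_K = Z[sqrt(d)]), so disc(K) = 4d = 4 * (843) = 3372

3372


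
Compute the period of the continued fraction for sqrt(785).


Run the CF algorithm for sqrt(785).
a_0 = floor(sqrt(785)) = 28; set m_0=0, q_0=1.
Recurrence: m' = q*a - m,  q' = (d - m'^2)/q,  a' = floor((a_0 + m')/q').
  step 1: m=28, q=1, a=56
a_1 = 2*a_0 = 56, so the period closes here.
sqrt(785) = [28; 56]
Period length = 1

1


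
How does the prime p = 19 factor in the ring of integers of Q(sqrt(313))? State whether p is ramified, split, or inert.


K = Q(sqrt(313)). Since d mod 4 = 1, disc(K) = 313.
Check p | disc: 313 mod 19 = 9.
p does not divide disc. Compute Legendre symbol (d/p):
9^((19-1)/2) mod 19 = 1
(d/p) = 1, so p splits: (p) = P*P' with e=1, f=1, g=2.
Therefore p is split.

split


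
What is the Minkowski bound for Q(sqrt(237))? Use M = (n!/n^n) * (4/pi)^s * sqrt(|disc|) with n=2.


d = 237, d mod 4 = 1, so disc(K) = d = 237; |disc(K)| = 237
Real quadratic field, so n = 2, s = r2 = 0, r1 = 2
M = (n!/n^n) * (4/pi)^s * sqrt(|disc(K)|) = (2!/2^2) * (4/pi)^0 * sqrt(237)
= 0.5 * 1.000000 * 15.394804
= 7.6974

7.6974


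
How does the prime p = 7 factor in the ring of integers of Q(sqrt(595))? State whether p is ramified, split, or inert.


K = Q(sqrt(595)). Since d mod 4 = 3, disc(K) = 2380.
Check p | disc: 2380 mod 7 = 0.
p divides disc, so p ramifies: (p) = P^2 with e=2, f=1, g=1.
Therefore p is ramified.

ramified


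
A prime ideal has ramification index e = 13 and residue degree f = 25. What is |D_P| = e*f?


|D_P| = e * f
= 13 * 25
= 325

325


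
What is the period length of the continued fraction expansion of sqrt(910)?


Run the CF algorithm for sqrt(910).
a_0 = floor(sqrt(910)) = 30; set m_0=0, q_0=1.
Recurrence: m' = q*a - m,  q' = (d - m'^2)/q,  a' = floor((a_0 + m')/q').
  step 1: m=30, q=10, a=6
  step 2: m=30, q=1, a=60
a_2 = 2*a_0 = 60, so the period closes here.
sqrt(910) = [30; 6, 60]
Period length = 2

2


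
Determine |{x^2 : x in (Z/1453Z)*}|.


For prime p, the number of non-zero quadratic residues is (p-1)/2.
= (1453-1)/2
= 726

726


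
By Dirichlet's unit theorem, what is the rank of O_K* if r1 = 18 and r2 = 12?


By Dirichlet's unit theorem:
rank = r1 + r2 - 1
= 18 + 12 - 1
= 29

29


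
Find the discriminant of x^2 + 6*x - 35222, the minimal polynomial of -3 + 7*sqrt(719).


The element -3 + 7*sqrt(719) has minimal polynomial:
x^2 + 6*x - 35222
Discriminant = (6)^2 - 4*(-35222)
= 36 + 140888
= 140924

140924


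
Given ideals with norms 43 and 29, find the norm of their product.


N(IJ) = N(I) * N(J)
= 43 * 29
= 1247

1247


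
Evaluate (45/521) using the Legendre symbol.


p = 521 is prime, so compute (45/521) with the reciprocity algorithm (Jacobi-symbol steps: pull out 2s via (2/n), flip via reciprocity, reduce):
  reciprocity: (45/521) -> +(521/45)
  reduce: (26/45)
  pull out 2: (2/45) = -1  (since 45 mod 8 = 5)
  reciprocity: (13/45) -> +(45/13)
  reduce: (6/13)
  pull out 2: (2/13) = -1  (since 13 mod 8 = 5)
  reciprocity: (3/13) -> +(13/3)
  reduce: (1/3)
  (1/3) = 1
Product of signs = 1
(45/521) = 1

1


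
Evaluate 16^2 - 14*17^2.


x^2 - d*y^2
= 16^2 - 14*17^2
= 256 - 4046
= -3790

-3790


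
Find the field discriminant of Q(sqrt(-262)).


For K = Q(sqrt(d)) with d squarefree: disc(K) = d if d = 1 mod 4, and disc(K) = 4d if d = 2 or 3 mod 4.
Here d = -262, and d mod 4 = 2.
d = 2 mod 4, not 1 (O_K = Z[sqrt(d)]), so disc(K) = 4d = 4 * (-262) = -1048

-1048


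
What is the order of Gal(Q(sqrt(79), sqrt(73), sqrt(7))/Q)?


The 3 square roots of distinct primes are multiplicatively independent over Q,
so [K:Q] = 2^3 and Gal(K/Q) is isomorphic to (Z/2Z)^3.
|Gal| = 2^3 = 8

8


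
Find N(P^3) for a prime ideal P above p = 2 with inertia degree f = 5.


N(P^a) = p^(a*f)
= 2^(3*5)
= 2^15
= 32768

32768


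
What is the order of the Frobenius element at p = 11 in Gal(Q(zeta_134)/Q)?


The Frobenius at p in Gal(Q(zeta_n)/Q) = (Z/nZ)* is the class of p, so its order is ord_134(11), the smallest k >= 1 with 11^k = 1 mod 134.
n = 134 = 2 * 67, phi(134) = 66; the order divides phi(n).
Divisors of 66: 1, 2, 3, 6, 11, 22, 33, 66
Repeated squaring mod 134: 11^1 = 11, 11^2 = 121, 11^4 = 35, 11^8 = 19, 11^16 = 93, 11^32 = 73, 11^64 = 103
Test divisors in increasing order:
  k=1: 11^1 = 11 mod 134
  k=2: 11^2 = 121 mod 134
  k=3: 11^3 = 121 * 11 = 125 mod 134
  k=6: 11^6 = 35 * 121 = 81 mod 134
  k=11: 11^11 = 19 * 121 * 11 = 97 mod 134
  k=22: 11^22 = 93 * 35 * 121 = 29 mod 134
  k=33: 11^33 = 73 * 11 = 133 mod 134
  k=66: 11^66 = 103 * 121 = 1 mod 134  <- first divisor giving 1
Order = 66

66


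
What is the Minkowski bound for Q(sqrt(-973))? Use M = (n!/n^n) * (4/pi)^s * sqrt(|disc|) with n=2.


d = -973, d mod 4 = 3, so disc(K) = 4d = -3892; |disc(K)| = 3892
Imaginary quadratic field, so n = 2, s = r2 = 1, r1 = 0
M = (n!/n^n) * (4/pi)^s * sqrt(|disc(K)|) = (2!/2^2) * (4/pi)^1 * sqrt(3892)
= 0.5 * 1.273240 * 62.385896
= 39.7161

39.7161


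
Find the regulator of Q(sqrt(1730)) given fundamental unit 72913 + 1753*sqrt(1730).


epsilon = 72913 + 1753*sqrt(1730)
= 145826.0000
R = ln(145826.0000)
= 11.8902

11.8902


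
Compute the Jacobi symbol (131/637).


Compute (131/637) via quadratic reciprocity:
  reciprocity: (131/637) -> +(637/131)
  reduce: (113/131)
  reciprocity: (113/131) -> +(131/113)
  reduce: (18/113)
  pull out 2: (2/113) = +1  (since 113 mod 8 = 1)
  reciprocity: (9/113) -> +(113/9)
  reduce: (5/9)
  reciprocity: (5/9) -> +(9/5)
  reduce: (4/5)
  pull out 2: (2/5) = -1  (since 5 mod 8 = 5)
  pull out 2: (2/5) = -1  (since 5 mod 8 = 5)
  (1/5) = 1
Product of signs = 1

1


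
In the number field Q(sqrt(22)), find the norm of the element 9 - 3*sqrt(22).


N(a + b*sqrt(d)) = a^2 - d*b^2
= (9)^2 - (22)*(-3)^2
= 81 - 198
= -117

-117


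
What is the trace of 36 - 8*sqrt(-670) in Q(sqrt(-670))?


Tr(a + b*sqrt(d)) = (a + b*sqrt(d)) + (a - b*sqrt(d)) = 2a
= 2 * (36)
= 72

72


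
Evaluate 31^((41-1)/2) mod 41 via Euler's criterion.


p = 41 is prime and the exponent is (p-1)/2 = 20, so by Euler's criterion 31^20 = (31/41) = +1 or -1 mod 41.
Compute by square-and-multiply:
  20 = 16 + 4 (binary 10100)
  Repeated squaring mod 41: 31^1 = 31, 31^2 = 18, 31^4 = 37, 31^8 = 16, 31^16 = 10
  31^20 = 31^16 * 31^4 = 10 * 37 mod 41
    10 * 37 = 370 = 1 mod 41
  31^20 = 1 mod 41
Result 1: 31 is a quadratic residue mod 41.
31^20 mod 41 = 1

1


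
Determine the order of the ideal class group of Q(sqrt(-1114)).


K = Q(sqrt(-1114)). d mod 4 = 2, so D = disc(K) = 4d = -4456
h(K) equals the number of primitive reduced positive-definite forms (a, b, c) = a*x^2 + b*x*y + c*y^2 with b^2 - 4ac = D,
where reduced means |b| <= a <= c, with b >= 0 whenever |b| = a or a = c, and primitive means gcd(a, b, c) = 1.
Reduced forces 3a^2 <= |D| = 4456, so 1 <= a <= 38; b must have the parity of D, and c = (b^2 - D)/(4a) must be an integer >= a.
Enumerate a = 1..38, b in [-a, a]:
  a=1: (1, 0, 1114)  [1]
  a=2: (2, 0, 557)  [1]
  a=3..4: none
  a=5: (5, -2, 223), (5, 2, 223)  [2]
  a=6..9: none
  a=10: (10, -8, 113), (10, 8, 113)  [2]
  a=11..12: none
  a=13: (13, -4, 86), (13, 4, 86)  [2]
  a=14..16: none
  a=17: (17, -10, 67), (17, 10, 67)  [2]
  a=18: none
  a=19: (19, -16, 62), (19, 16, 62)  [2]
  a=20..22: none
  a=23: (23, -12, 50), (23, 12, 50)  [2]
  a=24: none
  a=25: (25, -12, 46), (25, 12, 46)  [2]
  a=26: (26, -4, 43), (26, 4, 43)  [2]
  a=27..30: none
  a=31: (31, -16, 38), (31, 16, 38)  [2]
  a=32..33: none
  a=34: (34, -24, 37), (34, 24, 37)  [2]
  a=35..38: none
Total reduced forms: 1 + 1 + 2 + 2 + 2 + 2 + 2 + 2 + 2 + 2 + 2 + 2 = 22
h = 22

22


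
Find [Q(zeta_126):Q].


The degree equals Euler's totient phi(126).
126 = 2 * 3^2 * 7
phi(126) = 36

36


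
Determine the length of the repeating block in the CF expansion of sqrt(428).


Run the CF algorithm for sqrt(428).
a_0 = floor(sqrt(428)) = 20; set m_0=0, q_0=1.
Recurrence: m' = q*a - m,  q' = (d - m'^2)/q,  a' = floor((a_0 + m')/q').
  step 1: m=20, q=28, a=1
  step 2: m=8, q=13, a=2
  step 3: m=18, q=8, a=4
  step 4: m=14, q=29, a=1
  step 5: m=15, q=7, a=5
  step 6: m=20, q=4, a=10
  step 7: m=20, q=7, a=5
  step 8: m=15, q=29, a=1
  step 9: m=14, q=8, a=4
  step 10: m=18, q=13, a=2
  step 11: m=8, q=28, a=1
  step 12: m=20, q=1, a=40
a_12 = 2*a_0 = 40, so the period closes here.
sqrt(428) = [20; 1, 2, 4, 1, 5, 10, 5, 1, 4, 2, 1, 40]
Period length = 12

12


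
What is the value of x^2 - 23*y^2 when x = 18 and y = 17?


x^2 - d*y^2
= 18^2 - 23*17^2
= 324 - 6647
= -6323

-6323


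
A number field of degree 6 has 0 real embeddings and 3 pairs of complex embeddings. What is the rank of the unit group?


By Dirichlet's unit theorem:
rank = r1 + r2 - 1
= 0 + 3 - 1
= 2

2


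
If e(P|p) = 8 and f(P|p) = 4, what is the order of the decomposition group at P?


|D_P| = e * f
= 8 * 4
= 32

32


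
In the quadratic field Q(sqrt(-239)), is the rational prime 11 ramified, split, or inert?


K = Q(sqrt(-239)). Since d mod 4 = 1, disc(K) = -239.
Check p | disc: -239 mod 11 = 3.
p does not divide disc. Compute Legendre symbol (d/p):
3^((11-1)/2) mod 11 = 1
(d/p) = 1, so p splits: (p) = P*P' with e=1, f=1, g=2.
Therefore p is split.

split


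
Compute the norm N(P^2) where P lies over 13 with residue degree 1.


N(P^a) = p^(a*f)
= 13^(2*1)
= 13^2
= 169

169


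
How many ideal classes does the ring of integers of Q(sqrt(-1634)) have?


K = Q(sqrt(-1634)). d mod 4 = 2, so D = disc(K) = 4d = -6536
h(K) equals the number of primitive reduced positive-definite forms (a, b, c) = a*x^2 + b*x*y + c*y^2 with b^2 - 4ac = D,
where reduced means |b| <= a <= c, with b >= 0 whenever |b| = a or a = c, and primitive means gcd(a, b, c) = 1.
Reduced forces 3a^2 <= |D| = 6536, so 1 <= a <= 46; b must have the parity of D, and c = (b^2 - D)/(4a) must be an integer >= a.
Enumerate a = 1..46, b in [-a, a]:
  a=1: (1, 0, 1634)  [1]
  a=2: (2, 0, 817)  [1]
  a=3: (3, -2, 545), (3, 2, 545)  [2]
  a=4: none
  a=5: (5, -2, 327), (5, 2, 327)  [2]
  a=6: (6, -4, 273), (6, 4, 273)  [2]
  a=7: (7, -4, 234), (7, 4, 234)  [2]
  a=8: none
  a=9: (9, -4, 182), (9, 4, 182)  [2]
  a=10: (10, -8, 165), (10, 8, 165)  [2]
  a=11: (11, -8, 150), (11, 8, 150)  [2]
  a=12: none
  a=13: (13, -4, 126), (13, 4, 126)  [2]
  a=14: (14, -4, 117), (14, 4, 117)  [2]
  a=15: (15, -8, 110), (15, -2, 109), (15, 2, 109), (15, 8, 110)  [4]
  a=16: none
  a=17: (17, -14, 99), (17, 14, 99)  [2]
  a=18: (18, -4, 91), (18, 4, 91)  [2]
  a=19: (19, 0, 86)  [1]
  a=20: none
  a=21: (21, -10, 79), (21, -4, 78), (21, 4, 78), (21, 10, 79)  [4]
  a=22: (22, -8, 75), (22, 8, 75)  [2]
  a=23..24: none
  a=25: (25, -8, 66), (25, 8, 66)  [2]
  a=26: (26, -4, 63), (26, 4, 63)  [2]
  a=27: (27, -22, 65), (27, 22, 65)  [2]
  a=28..29: none
  a=30: (30, -28, 61), (30, -8, 55), (30, 8, 55), (30, 28, 61)  [4]
  a=31: (31, -6, 53), (31, 6, 53)  [2]
  a=32: none
  a=33: (33, -14, 51), (33, -8, 50), (33, 8, 50), (33, 14, 51)  [4]
  a=34: (34, -20, 51), (34, 20, 51)  [2]
  a=35: (35, -32, 54), (35, -18, 49), (35, 18, 49), (35, 32, 54)  [4]
  a=36..37: none
  a=38: (38, 0, 43)  [1]
  a=39: (39, -22, 45), (39, -4, 42), (39, 4, 42), (39, 22, 45)  [4]
  a=40..41: none
  a=42: (42, -32, 45), (42, 32, 45)  [2]
  a=43..46: none
Total reduced forms: 1 + 1 + 2 + 2 + 2 + 2 + 2 + 2 + 2 + 2 + 2 + 4 + 2 + 2 + 1 + 4 + 2 + 2 + 2 + 2 + 4 + 2 + 4 + 2 + 4 + 1 + 4 + 2 = 64
h = 64

64


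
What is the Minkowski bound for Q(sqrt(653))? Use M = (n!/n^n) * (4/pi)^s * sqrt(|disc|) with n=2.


d = 653, d mod 4 = 1, so disc(K) = d = 653; |disc(K)| = 653
Real quadratic field, so n = 2, s = r2 = 0, r1 = 2
M = (n!/n^n) * (4/pi)^s * sqrt(|disc(K)|) = (2!/2^2) * (4/pi)^0 * sqrt(653)
= 0.5 * 1.000000 * 25.553865
= 12.7769

12.7769


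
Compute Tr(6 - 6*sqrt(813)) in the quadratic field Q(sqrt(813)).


Tr(a + b*sqrt(d)) = (a + b*sqrt(d)) + (a - b*sqrt(d)) = 2a
= 2 * (6)
= 12

12


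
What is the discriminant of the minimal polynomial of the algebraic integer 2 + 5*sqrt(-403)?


The element 2 + 5*sqrt(-403) has minimal polynomial:
x^2 - 4*x + 10079
Discriminant = (-4)^2 - 4*(10079)
= 16 - 40316
= -40300

-40300


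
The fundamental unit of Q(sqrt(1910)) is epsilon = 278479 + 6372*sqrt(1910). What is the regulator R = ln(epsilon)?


epsilon = 278479 + 6372*sqrt(1910)
= 556958.0000
R = ln(556958.0000)
= 13.2302

13.2302


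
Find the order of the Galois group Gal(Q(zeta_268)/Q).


|Gal(Q(zeta_268)/Q)| = phi(268)
= 132

132


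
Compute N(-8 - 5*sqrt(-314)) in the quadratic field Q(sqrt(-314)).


N(a + b*sqrt(d)) = a^2 - d*b^2
= (-8)^2 - (-314)*(-5)^2
= 64 + 7850
= 7914

7914


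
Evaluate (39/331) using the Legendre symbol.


p = 331 is prime, so compute (39/331) with the reciprocity algorithm (Jacobi-symbol steps: pull out 2s via (2/n), flip via reciprocity, reduce):
  reciprocity: (39/331) -> -(331/39)
  reduce: (19/39)
  reciprocity: (19/39) -> -(39/19)
  reduce: (1/19)
  (1/19) = 1
Product of signs = 1
(39/331) = 1

1


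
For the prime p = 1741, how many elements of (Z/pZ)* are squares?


For prime p, the number of non-zero quadratic residues is (p-1)/2.
= (1741-1)/2
= 870

870


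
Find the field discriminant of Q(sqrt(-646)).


For K = Q(sqrt(d)) with d squarefree: disc(K) = d if d = 1 mod 4, and disc(K) = 4d if d = 2 or 3 mod 4.
Here d = -646, and d mod 4 = 2.
d = 2 mod 4, not 1 (O_K = Z[sqrt(d)]), so disc(K) = 4d = 4 * (-646) = -2584

-2584


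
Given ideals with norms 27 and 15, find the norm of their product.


N(IJ) = N(I) * N(J)
= 27 * 15
= 405

405


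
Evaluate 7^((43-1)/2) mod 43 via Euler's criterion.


p = 43 is prime and the exponent is (p-1)/2 = 21, so by Euler's criterion 7^21 = (7/43) = +1 or -1 mod 43.
Compute by square-and-multiply:
  21 = 16 + 4 + 1 (binary 10101)
  Repeated squaring mod 43: 7^1 = 7, 7^2 = 6, 7^4 = 36, 7^8 = 6, 7^16 = 36
  7^21 = 7^16 * 7^4 * 7^1 = 36 * 36 * 7 mod 43
    36 * 36 = 1296 = 6 mod 43
    6 * 7 = 42 = 42 mod 43
  7^21 = 42 mod 43
Result 42 = p - 1 = -1 mod 43: 7 is a quadratic non-residue mod 43. As a residue in [0, p-1] the value is 42.
7^21 mod 43 = 42

42


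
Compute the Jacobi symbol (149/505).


Compute (149/505) via quadratic reciprocity:
  reciprocity: (149/505) -> +(505/149)
  reduce: (58/149)
  pull out 2: (2/149) = -1  (since 149 mod 8 = 5)
  reciprocity: (29/149) -> +(149/29)
  reduce: (4/29)
  pull out 2: (2/29) = -1  (since 29 mod 8 = 5)
  pull out 2: (2/29) = -1  (since 29 mod 8 = 5)
  (1/29) = 1
Product of signs = -1

-1


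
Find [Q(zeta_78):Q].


The degree equals Euler's totient phi(78).
78 = 2 * 3 * 13
phi(78) = 24

24


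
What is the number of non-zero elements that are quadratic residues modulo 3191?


For prime p, the number of non-zero quadratic residues is (p-1)/2.
= (3191-1)/2
= 1595

1595


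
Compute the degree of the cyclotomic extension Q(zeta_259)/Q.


The degree equals Euler's totient phi(259).
259 = 7 * 37
phi(259) = 216

216


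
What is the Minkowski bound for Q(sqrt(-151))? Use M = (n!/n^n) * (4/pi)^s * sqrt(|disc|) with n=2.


d = -151, d mod 4 = 1, so disc(K) = d = -151; |disc(K)| = 151
Imaginary quadratic field, so n = 2, s = r2 = 1, r1 = 0
M = (n!/n^n) * (4/pi)^s * sqrt(|disc(K)|) = (2!/2^2) * (4/pi)^1 * sqrt(151)
= 0.5 * 1.273240 * 12.288206
= 7.8229

7.8229


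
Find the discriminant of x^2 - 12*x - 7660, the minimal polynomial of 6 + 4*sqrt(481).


The element 6 + 4*sqrt(481) has minimal polynomial:
x^2 - 12*x - 7660
Discriminant = (-12)^2 - 4*(-7660)
= 144 + 30640
= 30784

30784


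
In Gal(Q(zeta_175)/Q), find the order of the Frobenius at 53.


The Frobenius at p in Gal(Q(zeta_n)/Q) = (Z/nZ)* is the class of p, so its order is ord_175(53), the smallest k >= 1 with 53^k = 1 mod 175.
n = 175 = 5^2 * 7, phi(175) = 120; the order divides phi(n).
Divisors of 120: 1, 2, 3, 4, 5, 6, 8, 10, 12, 15, 20, 24, 30, 40, 60, 120
Repeated squaring mod 175: 53^1 = 53, 53^2 = 9, 53^4 = 81, 53^8 = 86, 53^16 = 46, 53^32 = 16, 53^64 = 81
Test divisors in increasing order:
  k=1: 53^1 = 53 mod 175
  k=2: 53^2 = 9 mod 175
  k=3: 53^3 = 9 * 53 = 127 mod 175
  k=4: 53^4 = 81 mod 175
  k=5: 53^5 = 81 * 53 = 93 mod 175
  k=6: 53^6 = 81 * 9 = 29 mod 175
  k=8: 53^8 = 86 mod 175
  k=10: 53^10 = 86 * 9 = 74 mod 175
  k=12: 53^12 = 86 * 81 = 141 mod 175
  k=15: 53^15 = 86 * 81 * 9 * 53 = 57 mod 175
  k=20: 53^20 = 46 * 81 = 51 mod 175
  k=24: 53^24 = 46 * 86 = 106 mod 175
  k=30: 53^30 = 46 * 86 * 81 * 9 = 99 mod 175
  k=40: 53^40 = 16 * 86 = 151 mod 175
  k=60: 53^60 = 16 * 46 * 86 * 81 = 1 mod 175  <- first divisor giving 1
Order = 60

60


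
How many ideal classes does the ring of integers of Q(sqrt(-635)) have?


K = Q(sqrt(-635)). d mod 4 = 1, so D = disc(K) = d = -635
h(K) equals the number of primitive reduced positive-definite forms (a, b, c) = a*x^2 + b*x*y + c*y^2 with b^2 - 4ac = D,
where reduced means |b| <= a <= c, with b >= 0 whenever |b| = a or a = c, and primitive means gcd(a, b, c) = 1.
Reduced forces 3a^2 <= |D| = 635, so 1 <= a <= 14; b must have the parity of D, and c = (b^2 - D)/(4a) must be an integer >= a.
Enumerate a = 1..14, b in [-a, a]:
  a=1: (1, 1, 159)  [1]
  a=2: none
  a=3: (3, -1, 53), (3, 1, 53)  [2]
  a=4: none
  a=5: (5, 5, 33)  [1]
  a=6: none
  a=7: (7, -3, 23), (7, 3, 23)  [2]
  a=8: none
  a=9: (9, -7, 19), (9, 7, 19)  [2]
  a=10: none
  a=11: (11, -5, 15), (11, 5, 15)  [2]
  a=12..14: none
Total reduced forms: 1 + 2 + 1 + 2 + 2 + 2 = 10
h = 10

10


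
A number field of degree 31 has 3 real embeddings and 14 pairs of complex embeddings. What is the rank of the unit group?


By Dirichlet's unit theorem:
rank = r1 + r2 - 1
= 3 + 14 - 1
= 16

16


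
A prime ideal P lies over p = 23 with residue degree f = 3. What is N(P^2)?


N(P^a) = p^(a*f)
= 23^(2*3)
= 23^6
= 148035889

148035889


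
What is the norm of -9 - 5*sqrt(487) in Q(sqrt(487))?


N(a + b*sqrt(d)) = a^2 - d*b^2
= (-9)^2 - (487)*(-5)^2
= 81 - 12175
= -12094

-12094


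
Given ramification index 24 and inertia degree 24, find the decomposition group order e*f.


|D_P| = e * f
= 24 * 24
= 576

576


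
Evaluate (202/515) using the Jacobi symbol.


Compute (202/515) via quadratic reciprocity:
  pull out 2: (2/515) = -1  (since 515 mod 8 = 3)
  reciprocity: (101/515) -> +(515/101)
  reduce: (10/101)
  pull out 2: (2/101) = -1  (since 101 mod 8 = 5)
  reciprocity: (5/101) -> +(101/5)
  reduce: (1/5)
  (1/5) = 1
Product of signs = 1

1


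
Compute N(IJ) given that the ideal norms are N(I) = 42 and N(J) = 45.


N(IJ) = N(I) * N(J)
= 42 * 45
= 1890

1890


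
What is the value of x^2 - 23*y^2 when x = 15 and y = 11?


x^2 - d*y^2
= 15^2 - 23*11^2
= 225 - 2783
= -2558

-2558


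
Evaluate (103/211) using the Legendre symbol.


p = 211 is prime, so compute (103/211) with the reciprocity algorithm (Jacobi-symbol steps: pull out 2s via (2/n), flip via reciprocity, reduce):
  reciprocity: (103/211) -> -(211/103)
  reduce: (5/103)
  reciprocity: (5/103) -> +(103/5)
  reduce: (3/5)
  reciprocity: (3/5) -> +(5/3)
  reduce: (2/3)
  pull out 2: (2/3) = -1  (since 3 mod 8 = 3)
  (1/3) = 1
Product of signs = 1
(103/211) = 1

1


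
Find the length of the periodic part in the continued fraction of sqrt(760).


Run the CF algorithm for sqrt(760).
a_0 = floor(sqrt(760)) = 27; set m_0=0, q_0=1.
Recurrence: m' = q*a - m,  q' = (d - m'^2)/q,  a' = floor((a_0 + m')/q').
  step 1: m=27, q=31, a=1
  step 2: m=4, q=24, a=1
  step 3: m=20, q=15, a=3
  step 4: m=25, q=9, a=5
  step 5: m=20, q=40, a=1
  step 6: m=20, q=9, a=5
  step 7: m=25, q=15, a=3
  step 8: m=20, q=24, a=1
  step 9: m=4, q=31, a=1
  step 10: m=27, q=1, a=54
a_10 = 2*a_0 = 54, so the period closes here.
sqrt(760) = [27; 1, 1, 3, 5, 1, 5, 3, 1, 1, 54]
Period length = 10

10


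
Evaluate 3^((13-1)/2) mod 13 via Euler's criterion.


p = 13 is prime and the exponent is (p-1)/2 = 6, so by Euler's criterion 3^6 = (3/13) = +1 or -1 mod 13.
Compute by square-and-multiply:
  6 = 4 + 2 (binary 110)
  Repeated squaring mod 13: 3^1 = 3, 3^2 = 9, 3^4 = 3
  3^6 = 3^4 * 3^2 = 3 * 9 mod 13
    3 * 9 = 27 = 1 mod 13
  3^6 = 1 mod 13
Result 1: 3 is a quadratic residue mod 13.
3^6 mod 13 = 1

1


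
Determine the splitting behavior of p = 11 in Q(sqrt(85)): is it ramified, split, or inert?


K = Q(sqrt(85)). Since d mod 4 = 1, disc(K) = 85.
Check p | disc: 85 mod 11 = 8.
p does not divide disc. Compute Legendre symbol (d/p):
8^((11-1)/2) mod 11 = -1
(d/p) = -1, so p is inert: (p) stays prime with e=1, f=2, g=1.
Therefore p is inert.

inert


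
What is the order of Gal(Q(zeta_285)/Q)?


|Gal(Q(zeta_285)/Q)| = phi(285)
= 144

144


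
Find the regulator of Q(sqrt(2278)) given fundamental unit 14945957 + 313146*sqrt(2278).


epsilon = 14945957 + 313146*sqrt(2278)
= 2.9892e+07
R = ln(2.9892e+07)
= 17.2131

17.2131


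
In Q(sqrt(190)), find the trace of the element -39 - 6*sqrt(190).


Tr(a + b*sqrt(d)) = (a + b*sqrt(d)) + (a - b*sqrt(d)) = 2a
= 2 * (-39)
= -78

-78


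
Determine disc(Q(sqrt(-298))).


For K = Q(sqrt(d)) with d squarefree: disc(K) = d if d = 1 mod 4, and disc(K) = 4d if d = 2 or 3 mod 4.
Here d = -298, and d mod 4 = 2.
d = 2 mod 4, not 1 (O_K = Z[sqrt(d)]), so disc(K) = 4d = 4 * (-298) = -1192

-1192


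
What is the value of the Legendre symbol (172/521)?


p = 521 is prime, so compute (172/521) with the reciprocity algorithm (Jacobi-symbol steps: pull out 2s via (2/n), flip via reciprocity, reduce):
  pull out 2: (2/521) = +1  (since 521 mod 8 = 1)
  pull out 2: (2/521) = +1  (since 521 mod 8 = 1)
  reciprocity: (43/521) -> +(521/43)
  reduce: (5/43)
  reciprocity: (5/43) -> +(43/5)
  reduce: (3/5)
  reciprocity: (3/5) -> +(5/3)
  reduce: (2/3)
  pull out 2: (2/3) = -1  (since 3 mod 8 = 3)
  (1/3) = 1
Product of signs = -1
(172/521) = -1

-1


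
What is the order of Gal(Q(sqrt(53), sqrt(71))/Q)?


The 2 square roots of distinct primes are multiplicatively independent over Q,
so [K:Q] = 2^2 and Gal(K/Q) is isomorphic to (Z/2Z)^2.
|Gal| = 2^2 = 4

4


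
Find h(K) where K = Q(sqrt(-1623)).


K = Q(sqrt(-1623)). d mod 4 = 1, so D = disc(K) = d = -1623
h(K) equals the number of primitive reduced positive-definite forms (a, b, c) = a*x^2 + b*x*y + c*y^2 with b^2 - 4ac = D,
where reduced means |b| <= a <= c, with b >= 0 whenever |b| = a or a = c, and primitive means gcd(a, b, c) = 1.
Reduced forces 3a^2 <= |D| = 1623, so 1 <= a <= 23; b must have the parity of D, and c = (b^2 - D)/(4a) must be an integer >= a.
Enumerate a = 1..23, b in [-a, a]:
  a=1: (1, 1, 406)  [1]
  a=2: (2, -1, 203), (2, 1, 203)  [2]
  a=3: (3, 3, 136)  [1]
  a=4: (4, -3, 102), (4, 3, 102)  [2]
  a=5: none
  a=6: (6, -3, 68), (6, 3, 68)  [2]
  a=7: (7, -1, 58), (7, 1, 58)  [2]
  a=8: (8, -3, 51), (8, 3, 51)  [2]
  a=9..10: none
  a=11: (11, -7, 38), (11, 7, 38)  [2]
  a=12: (12, -3, 34), (12, 3, 34)  [2]
  a=13: none
  a=14: (14, -13, 32), (14, -1, 29), (14, 1, 29), (14, 13, 32)  [4]
  a=15: none
  a=16: (16, -13, 28), (16, 13, 28)  [2]
  a=17: (17, -3, 24), (17, 3, 24)  [2]
  a=18: none
  a=19: (19, -7, 22), (19, 7, 22)  [2]
  a=20: none
  a=21: (21, -15, 22), (21, 15, 22)  [2]
  a=22..23: none
Total reduced forms: 1 + 2 + 1 + 2 + 2 + 2 + 2 + 2 + 2 + 4 + 2 + 2 + 2 + 2 = 28
h = 28

28


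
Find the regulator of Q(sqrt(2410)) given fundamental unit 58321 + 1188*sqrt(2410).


epsilon = 58321 + 1188*sqrt(2410)
= 116642.0000
R = ln(116642.0000)
= 11.6669

11.6669


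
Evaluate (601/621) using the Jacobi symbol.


Compute (601/621) via quadratic reciprocity:
  reciprocity: (601/621) -> +(621/601)
  reduce: (20/601)
  pull out 2: (2/601) = +1  (since 601 mod 8 = 1)
  pull out 2: (2/601) = +1  (since 601 mod 8 = 1)
  reciprocity: (5/601) -> +(601/5)
  reduce: (1/5)
  (1/5) = 1
Product of signs = 1

1


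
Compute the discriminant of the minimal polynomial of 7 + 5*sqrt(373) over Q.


The element 7 + 5*sqrt(373) has minimal polynomial:
x^2 - 14*x - 9276
Discriminant = (-14)^2 - 4*(-9276)
= 196 + 37104
= 37300

37300


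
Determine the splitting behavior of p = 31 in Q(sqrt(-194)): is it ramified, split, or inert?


K = Q(sqrt(-194)). Since d mod 4 = 2, disc(K) = -776.
Check p | disc: -776 mod 31 = 30.
p does not divide disc. Compute Legendre symbol (d/p):
23^((31-1)/2) mod 31 = -1
(d/p) = -1, so p is inert: (p) stays prime with e=1, f=2, g=1.
Therefore p is inert.

inert
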